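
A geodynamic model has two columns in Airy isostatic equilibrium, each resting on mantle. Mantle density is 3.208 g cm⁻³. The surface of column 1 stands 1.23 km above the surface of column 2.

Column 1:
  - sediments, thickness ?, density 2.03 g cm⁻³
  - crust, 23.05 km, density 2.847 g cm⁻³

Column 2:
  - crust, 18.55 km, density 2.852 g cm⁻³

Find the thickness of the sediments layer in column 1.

Take the compensation level at the base of the deeper column (depth z_c below the surface of column 1) and equate Σ ρ_i t_i down to z_c; mantle fills any gap and the z_c terms cancel.
Column 1: x×2.03 + 23.05×2.847 + (z_c − 23.05 − x)×3.208
Column 2: 1.23×0 + 18.55×2.852 + (z_c − 1.23 − 18.55)×3.208
The z_c×3.208 term appears on both sides and cancels. Collect the known terms of each column as K = Σ(ρt)_known − 3.208 × (depth of known layers): K_1 = 65.62335 − 3.208×23.05 = −8.32105; K_2 = 52.9046 − 3.208×(1.23 + 18.55) = −10.54964.
Balance: K_1 − x×(3.208 − 2.03) = K_2, so x = (K_1 − K_2)/(3.208 − 2.03) = 2.22859/1.178 = 1.89 km.

1.89 km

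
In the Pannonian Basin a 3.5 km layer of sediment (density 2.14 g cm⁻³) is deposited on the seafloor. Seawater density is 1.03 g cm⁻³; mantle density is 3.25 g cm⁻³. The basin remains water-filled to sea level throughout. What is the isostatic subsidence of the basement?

1.75 km

Submarine loading: the sediment displaces seawater, and the subsidence is in turn flooded, so s (ρ_m − ρ_w) = t (ρ_sed − ρ_w).
s = 3.5 km × (2.14 − 1.03) / (3.25 − 1.03) = 1.75 km.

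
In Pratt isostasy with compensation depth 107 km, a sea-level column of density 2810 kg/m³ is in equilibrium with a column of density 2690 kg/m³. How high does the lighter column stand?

4.77 km

ρ_ref D = ρ (D + h) → h = D (ρ_ref − ρ)/ρ.
h = 107 km × (2810 − 2690)/2690 = 4.77 km.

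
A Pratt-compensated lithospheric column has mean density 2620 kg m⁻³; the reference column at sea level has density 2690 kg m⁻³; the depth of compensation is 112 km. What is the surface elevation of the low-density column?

2.99 km

ρ_ref D = ρ (D + h) → h = D (ρ_ref − ρ)/ρ.
h = 112 km × (2690 − 2620)/2620 = 2.99 km.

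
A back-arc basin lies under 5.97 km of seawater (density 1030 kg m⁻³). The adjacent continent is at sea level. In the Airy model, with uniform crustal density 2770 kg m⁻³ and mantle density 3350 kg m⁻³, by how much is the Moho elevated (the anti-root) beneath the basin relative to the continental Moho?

For local isostatic compensation: replacing crust with seawater at the top is compensated by replacing crust with mantle at the base: d (ρ_c − ρ_w) = a (ρ_m − ρ_c).
a = d (ρ_c − ρ_w)/(ρ_m − ρ_c) = 5.97 km × 1740/580 = 17.9 km.

17.9 km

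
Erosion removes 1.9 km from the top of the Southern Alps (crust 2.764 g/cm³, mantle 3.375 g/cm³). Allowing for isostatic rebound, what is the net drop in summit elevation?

0.344 km

Rebound u = e ρ_c/ρ_m = 1.9 km × 2.764/3.375 = 1.556 km.
Net surface drop = e − u = 1.9 km − 1.556 km = e (ρ_m − ρ_c)/ρ_m = 0.344 km.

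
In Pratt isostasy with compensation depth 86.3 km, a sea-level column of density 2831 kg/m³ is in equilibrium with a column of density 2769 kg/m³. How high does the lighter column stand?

ρ_ref D = ρ (D + h) → h = D (ρ_ref − ρ)/ρ.
h = 86.3 km × (2831 − 2769)/2769 = 1.93 km.

1.93 km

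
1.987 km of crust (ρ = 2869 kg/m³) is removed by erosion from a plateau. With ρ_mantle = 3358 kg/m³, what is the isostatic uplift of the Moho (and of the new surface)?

Unloading: uplift u = e ρ_c/ρ_m = 1.987 km × 2869/3358 = 1.7 km.

1.7 km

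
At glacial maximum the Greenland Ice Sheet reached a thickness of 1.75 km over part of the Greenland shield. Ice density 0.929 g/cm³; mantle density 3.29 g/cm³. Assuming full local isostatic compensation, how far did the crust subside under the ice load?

For local isostatic compensation: the ice load ρ_ice t is balanced by mantle displaced below, ρ_m s.
s = t ρ_ice / ρ_m = 1.75 km × 0.929/3.29 = 0.494 km.

0.494 km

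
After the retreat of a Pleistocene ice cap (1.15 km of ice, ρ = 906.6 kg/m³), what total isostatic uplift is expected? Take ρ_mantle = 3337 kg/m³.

0.312 km

Removing the load lets mantle flow back in; uplift u satisfies ρ_ice t = ρ_m u.
u = t ρ_ice/ρ_m = 1.15 km × 906.6/3337 = 0.312 km.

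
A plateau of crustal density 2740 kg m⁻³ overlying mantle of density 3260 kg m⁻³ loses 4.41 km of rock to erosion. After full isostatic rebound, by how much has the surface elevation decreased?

0.703 km

Rebound u = e ρ_c/ρ_m = 4.41 km × 2740/3260 = 3.707 km.
Net surface drop = e − u = 4.41 km − 3.707 km = e (ρ_m − ρ_c)/ρ_m = 0.703 km.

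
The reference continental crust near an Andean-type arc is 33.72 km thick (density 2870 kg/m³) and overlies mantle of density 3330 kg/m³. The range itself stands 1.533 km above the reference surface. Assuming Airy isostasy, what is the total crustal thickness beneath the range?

44.8 km

Root depth r = h ρ_c / (ρ_m − ρ_c) = 1.533 km × 2870 / 460 = 9.565 km.
Total thickness = T + h + r = 33.72 km + 1.533 km + 9.565 km = 44.8 km.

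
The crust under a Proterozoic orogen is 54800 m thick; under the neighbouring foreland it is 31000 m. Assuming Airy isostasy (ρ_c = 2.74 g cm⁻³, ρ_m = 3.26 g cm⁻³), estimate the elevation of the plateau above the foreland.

3800 m

Excess crust Δ = 54800 m − 31000 m = 23800 m, split between elevation h and root r with h + r = Δ.
Airy balance ρ_c h = (ρ_m − ρ_c) r gives r = h ρ_c/(ρ_m − ρ_c), so h (1 + ρ_c/(ρ_m − ρ_c)) = Δ, i.e. h = Δ (ρ_m − ρ_c)/ρ_m.
h = 23800 m × 0.52/3.26 = 3800 m.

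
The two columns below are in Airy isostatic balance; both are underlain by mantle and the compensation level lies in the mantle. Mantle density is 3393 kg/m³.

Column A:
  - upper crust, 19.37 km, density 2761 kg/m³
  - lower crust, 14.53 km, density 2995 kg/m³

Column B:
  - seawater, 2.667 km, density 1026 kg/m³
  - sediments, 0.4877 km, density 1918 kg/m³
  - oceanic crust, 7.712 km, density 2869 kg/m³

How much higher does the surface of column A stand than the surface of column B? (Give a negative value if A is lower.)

2.05 km

For any compensation level in the mantle, the mantle terms cancel and isostasy reduces to e = (Σt_A − Σt_B) − (Σ(ρt)_A − Σ(ρt)_B) / ρ_m.
Σt_A = 33.9 km; Σt_B = 10.8667 km; Σ(ρt)_A = 96997.92; Σ(ρt)_B = 25797.4786 (in km·kg/m³).
e = (33.9 − 10.8667) − (96997.92 − 25797.4786) / 3393 = 2.05 km.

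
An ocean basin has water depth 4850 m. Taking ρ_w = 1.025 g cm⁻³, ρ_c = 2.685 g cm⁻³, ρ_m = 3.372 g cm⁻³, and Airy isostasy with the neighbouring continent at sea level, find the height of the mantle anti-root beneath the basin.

11700 m

For local isostatic compensation: replacing crust with seawater at the top is compensated by replacing crust with mantle at the base: d (ρ_c − ρ_w) = a (ρ_m − ρ_c).
a = d (ρ_c − ρ_w)/(ρ_m − ρ_c) = 4850 m × 1.66/0.687 = 11700 m.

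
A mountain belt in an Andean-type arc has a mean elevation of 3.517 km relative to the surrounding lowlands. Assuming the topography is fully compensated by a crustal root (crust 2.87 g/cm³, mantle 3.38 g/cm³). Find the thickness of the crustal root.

Isostatic balance requires: the weight of the topography is balanced by the buoyancy of the root, ρ_c h = (ρ_m − ρ_c) r.
r = h · ρ_c / (ρ_m − ρ_c) = 3.517 km × 2.87 / (3.38 − 2.87) = 19.8 km.

19.8 km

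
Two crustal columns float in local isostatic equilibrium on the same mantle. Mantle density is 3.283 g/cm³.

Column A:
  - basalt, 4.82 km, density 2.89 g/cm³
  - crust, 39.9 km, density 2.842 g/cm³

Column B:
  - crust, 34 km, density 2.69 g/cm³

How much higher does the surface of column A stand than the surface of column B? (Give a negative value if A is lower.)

For any compensation level in the mantle, the mantle terms cancel and isostasy reduces to e = (Σt_A − Σt_B) − (Σ(ρt)_A − Σ(ρt)_B) / ρ_m.
Σt_A = 44.72 km; Σt_B = 34 km; Σ(ρt)_A = 127.3256; Σ(ρt)_B = 91.46 (in km·g/cm³).
e = (44.72 − 34) − (127.3256 − 91.46) / 3.283 = −0.205 km.

−0.205 km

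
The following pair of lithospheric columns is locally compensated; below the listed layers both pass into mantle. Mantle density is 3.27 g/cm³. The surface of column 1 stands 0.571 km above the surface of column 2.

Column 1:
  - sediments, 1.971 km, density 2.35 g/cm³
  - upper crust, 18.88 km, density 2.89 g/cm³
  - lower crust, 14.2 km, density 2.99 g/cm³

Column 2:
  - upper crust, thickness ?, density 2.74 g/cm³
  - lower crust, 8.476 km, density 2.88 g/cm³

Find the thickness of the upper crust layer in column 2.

14.7 km

Take the compensation level at the base of the deeper column (depth z_c below the surface of column 1) and equate Σ ρ_i t_i down to z_c; mantle fills any gap and the z_c terms cancel.
Column 1: 1.971×2.35 + 18.88×2.89 + 14.2×2.99 + (z_c − 35.051)×3.27
Column 2: 0.571×0 + x×2.74 + 8.476×2.88 + (z_c − 0.571 − 8.476 − x)×3.27
The z_c×3.27 term appears on both sides and cancels. Collect the known terms of each column as K = Σ(ρt)_known − 3.27 × (depth of known layers): K_1 = 101.65305 − 3.27×35.051 = −12.96372; K_2 = 24.41088 − 3.27×(0.571 + 8.476) = −5.17281.
Balance: K_1 = K_2 − x×(3.27 − 2.74), so x = (K_2 − K_1)/(3.27 − 2.74) = 7.79091/0.53 = 14.7 km.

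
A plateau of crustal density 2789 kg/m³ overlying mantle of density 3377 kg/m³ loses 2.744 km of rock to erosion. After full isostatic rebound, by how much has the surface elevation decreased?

0.478 km

Rebound u = e ρ_c/ρ_m = 2.744 km × 2789/3377 = 2.266 km.
Net surface drop = e − u = 2.744 km − 2.266 km = e (ρ_m − ρ_c)/ρ_m = 0.478 km.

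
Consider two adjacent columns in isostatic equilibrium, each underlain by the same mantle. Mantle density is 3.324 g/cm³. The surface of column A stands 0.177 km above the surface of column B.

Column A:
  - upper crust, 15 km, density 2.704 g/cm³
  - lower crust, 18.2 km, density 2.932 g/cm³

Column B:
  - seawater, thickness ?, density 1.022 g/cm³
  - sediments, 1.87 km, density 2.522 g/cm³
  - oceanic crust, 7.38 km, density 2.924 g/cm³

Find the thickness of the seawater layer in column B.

Take the compensation level at the base of the deeper column (depth z_c below the surface of column A) and equate Σ ρ_i t_i down to z_c; mantle fills any gap and the z_c terms cancel.
Column A: 15×2.704 + 18.2×2.932 + (z_c − 33.2)×3.324
Column B: 0.177×0 + x×1.022 + 1.87×2.522 + 7.38×2.924 + (z_c − 0.177 − 9.25 − x)×3.324
The z_c×3.324 term appears on both sides and cancels. Collect the known terms of each column as K = Σ(ρt)_known − 3.324 × (depth of known layers): K_A = 93.9224 − 3.324×33.2 = −16.4344; K_B = 26.29526 − 3.324×(0.177 + 9.25) = −5.040088.
Balance: K_A = K_B − x×(3.324 − 1.022), so x = (K_B − K_A)/(3.324 − 1.022) = 11.3943/2.302 = 4.95 km.

4.95 km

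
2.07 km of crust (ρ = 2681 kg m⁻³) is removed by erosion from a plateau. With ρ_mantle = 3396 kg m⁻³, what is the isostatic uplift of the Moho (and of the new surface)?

1.63 km

Unloading: uplift u = e ρ_c/ρ_m = 2.07 km × 2681/3396 = 1.63 km.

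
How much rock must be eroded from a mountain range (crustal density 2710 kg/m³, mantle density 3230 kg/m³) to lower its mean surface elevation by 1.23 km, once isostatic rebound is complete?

7.64 km

Net drop Δ = e − u = e − e ρ_c/ρ_m = e (ρ_m − ρ_c)/ρ_m.
e = Δ ρ_m/(ρ_m − ρ_c) = 1.23 km × 3230/520 = 7.64 km.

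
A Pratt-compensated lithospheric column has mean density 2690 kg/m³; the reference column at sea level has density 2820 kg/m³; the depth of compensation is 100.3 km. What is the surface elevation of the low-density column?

ρ_ref D = ρ (D + h) → h = D (ρ_ref − ρ)/ρ.
h = 100.3 km × (2820 − 2690)/2690 = 4.85 km.

4.85 km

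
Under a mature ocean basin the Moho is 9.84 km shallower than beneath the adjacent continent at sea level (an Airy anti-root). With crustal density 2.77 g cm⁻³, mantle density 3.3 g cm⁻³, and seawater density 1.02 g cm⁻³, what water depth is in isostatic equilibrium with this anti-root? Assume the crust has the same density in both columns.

2.98 km

Replacing a thickness d of crust by seawater at the top must be balanced by replacing crust with mantle at the base: d (ρ_c − ρ_w) = a (ρ_m − ρ_c).
d = a (ρ_m − ρ_c)/(ρ_c − ρ_w) = 9.84 km × 0.53/1.75 = 2.98 km.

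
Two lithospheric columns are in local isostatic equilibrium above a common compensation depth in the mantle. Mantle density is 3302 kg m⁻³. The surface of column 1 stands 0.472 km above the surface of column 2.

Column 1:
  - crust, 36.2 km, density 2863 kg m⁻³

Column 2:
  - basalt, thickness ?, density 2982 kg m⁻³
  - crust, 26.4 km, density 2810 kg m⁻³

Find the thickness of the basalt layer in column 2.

4.2 km

Take the compensation level at the base of the deeper column (depth z_c below the surface of column 1) and equate Σ ρ_i t_i down to z_c; mantle fills any gap and the z_c terms cancel.
Column 1: 36.2×2863 + (z_c − 36.2)×3302
Column 2: 0.472×0 + x×2982 + 26.4×2810 + (z_c − 0.472 − 26.4 − x)×3302
The z_c×3302 term appears on both sides and cancels. Collect the known terms of each column as K = Σ(ρt)_known − 3302 × (depth of known layers): K_1 = 103640.6 − 3302×36.2 = −15891.8; K_2 = 74184 − 3302×(0.472 + 26.4) = −14547.344.
Balance: K_1 = K_2 − x×(3302 − 2982), so x = (K_2 − K_1)/(3302 − 2982) = 1344.46/320 = 4.2 km.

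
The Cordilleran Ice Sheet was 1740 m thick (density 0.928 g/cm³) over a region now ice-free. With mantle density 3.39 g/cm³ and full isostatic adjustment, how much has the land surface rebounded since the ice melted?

476 m

Removing the load lets mantle flow back in; uplift u satisfies ρ_ice t = ρ_m u.
u = t ρ_ice/ρ_m = 1740 m × 0.928/3.39 = 476 m.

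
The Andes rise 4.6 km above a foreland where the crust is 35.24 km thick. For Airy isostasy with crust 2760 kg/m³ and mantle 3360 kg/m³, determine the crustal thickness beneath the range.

61 km

Root depth r = h ρ_c / (ρ_m − ρ_c) = 4.6 km × 2760 / 600 = 21.16 km.
Total thickness = T + h + r = 35.24 km + 4.6 km + 21.16 km = 61 km.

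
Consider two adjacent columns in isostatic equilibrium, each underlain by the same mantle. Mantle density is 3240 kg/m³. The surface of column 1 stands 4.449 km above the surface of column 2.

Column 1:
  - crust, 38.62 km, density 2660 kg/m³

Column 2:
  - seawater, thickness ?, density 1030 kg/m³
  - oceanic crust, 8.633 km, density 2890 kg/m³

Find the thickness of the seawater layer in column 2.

2.25 km

Take the compensation level at the base of the deeper column (depth z_c below the surface of column 1) and equate Σ ρ_i t_i down to z_c; mantle fills any gap and the z_c terms cancel.
Column 1: 38.62×2660 + (z_c − 38.62)×3240
Column 2: 4.449×0 + x×1030 + 8.633×2890 + (z_c − 4.449 − 8.633 − x)×3240
The z_c×3240 term appears on both sides and cancels. Collect the known terms of each column as K = Σ(ρt)_known − 3240 × (depth of known layers): K_1 = 102729.2 − 3240×38.62 = −22399.6; K_2 = 24949.37 − 3240×(4.449 + 8.633) = −17436.31.
Balance: K_1 = K_2 − x×(3240 − 1030), so x = (K_2 − K_1)/(3240 − 1030) = 4963.29/2210 = 2.25 km.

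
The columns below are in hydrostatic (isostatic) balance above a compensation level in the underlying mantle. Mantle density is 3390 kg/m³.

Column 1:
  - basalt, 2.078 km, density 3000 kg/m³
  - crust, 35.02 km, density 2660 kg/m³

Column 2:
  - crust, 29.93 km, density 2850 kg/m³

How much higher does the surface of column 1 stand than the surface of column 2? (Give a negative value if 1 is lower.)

3.01 km

For any compensation level in the mantle, the mantle terms cancel and isostasy reduces to e = (Σt_1 − Σt_2) − (Σ(ρt)_1 − Σ(ρt)_2) / ρ_m.
Σt_1 = 37.098 km; Σt_2 = 29.93 km; Σ(ρt)_1 = 99387.2; Σ(ρt)_2 = 85300.5 (in km·kg/m³).
e = (37.098 − 29.93) − (99387.2 − 85300.5) / 3390 = 3.01 km.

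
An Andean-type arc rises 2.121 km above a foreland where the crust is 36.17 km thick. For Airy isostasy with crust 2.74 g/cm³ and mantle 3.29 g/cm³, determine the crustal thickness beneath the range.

48.9 km

Root depth r = h ρ_c / (ρ_m − ρ_c) = 2.121 km × 2.74 / 0.55 = 10.57 km.
Total thickness = T + h + r = 36.17 km + 2.121 km + 10.57 km = 48.9 km.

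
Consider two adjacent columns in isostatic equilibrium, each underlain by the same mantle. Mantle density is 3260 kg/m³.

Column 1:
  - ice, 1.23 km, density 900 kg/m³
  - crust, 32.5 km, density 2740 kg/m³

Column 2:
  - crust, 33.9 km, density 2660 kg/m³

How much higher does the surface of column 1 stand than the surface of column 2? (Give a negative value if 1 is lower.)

−0.165 km

For any compensation level in the mantle, the mantle terms cancel and isostasy reduces to e = (Σt_1 − Σt_2) − (Σ(ρt)_1 − Σ(ρt)_2) / ρ_m.
Σt_1 = 33.73 km; Σt_2 = 33.9 km; Σ(ρt)_1 = 90157; Σ(ρt)_2 = 90174 (in km·kg/m³).
e = (33.73 − 33.9) − (90157 − 90174) / 3260 = −0.165 km.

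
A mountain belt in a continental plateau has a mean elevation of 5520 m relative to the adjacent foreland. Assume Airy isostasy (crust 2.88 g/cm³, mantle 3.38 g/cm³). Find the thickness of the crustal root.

31800 m

In Airy isostatic equilibrium: the weight of the topography is balanced by the buoyancy of the root, ρ_c h = (ρ_m − ρ_c) r.
r = h · ρ_c / (ρ_m − ρ_c) = 5520 m × 2.88 / (3.38 − 2.88) = 31800 m.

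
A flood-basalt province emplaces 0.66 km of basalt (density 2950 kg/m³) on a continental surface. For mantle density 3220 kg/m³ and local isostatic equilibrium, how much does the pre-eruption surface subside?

0.605 km

Subaerial loading: s = t ρ_load / ρ_m.
s = 0.66 km × 2950/3220 = 0.605 km.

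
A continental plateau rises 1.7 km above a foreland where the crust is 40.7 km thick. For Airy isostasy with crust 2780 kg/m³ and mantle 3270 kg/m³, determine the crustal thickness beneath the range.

52 km

Root depth r = h ρ_c / (ρ_m − ρ_c) = 1.7 km × 2780 / 490 = 9.645 km.
Total thickness = T + h + r = 40.7 km + 1.7 km + 9.645 km = 52 km.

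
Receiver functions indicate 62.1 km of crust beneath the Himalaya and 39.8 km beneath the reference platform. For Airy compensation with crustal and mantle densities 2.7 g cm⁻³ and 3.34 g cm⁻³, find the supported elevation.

Excess crust Δ = 62.1 km − 39.8 km = 22.3 km, split between elevation h and root r with h + r = Δ.
Airy balance ρ_c h = (ρ_m − ρ_c) r gives r = h ρ_c/(ρ_m − ρ_c), so h (1 + ρ_c/(ρ_m − ρ_c)) = Δ, i.e. h = Δ (ρ_m − ρ_c)/ρ_m.
h = 22.3 km × 0.64/3.34 = 4.27 km.

4.27 km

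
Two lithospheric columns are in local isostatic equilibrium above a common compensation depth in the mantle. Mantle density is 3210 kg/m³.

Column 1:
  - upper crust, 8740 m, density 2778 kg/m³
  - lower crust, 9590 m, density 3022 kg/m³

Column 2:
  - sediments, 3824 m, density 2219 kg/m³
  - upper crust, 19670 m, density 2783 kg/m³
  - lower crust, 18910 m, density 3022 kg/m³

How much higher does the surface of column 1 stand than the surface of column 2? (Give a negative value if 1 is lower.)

−3170 m

For any compensation level in the mantle, the mantle terms cancel and isostasy reduces to e = (Σt_1 − Σt_2) − (Σ(ρt)_1 − Σ(ρt)_2) / ρ_m.
Σt_1 = 18330 m; Σt_2 = 42404 m; Σ(ρt)_1 = 53260700; Σ(ρt)_2 = 120373086 (in m·kg/m³).
e = (18330 − 42404) − (53260700 − 120373086) / 3210 = −3170 m.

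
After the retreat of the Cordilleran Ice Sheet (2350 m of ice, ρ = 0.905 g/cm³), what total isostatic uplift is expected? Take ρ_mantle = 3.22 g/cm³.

Removing the load lets mantle flow back in; uplift u satisfies ρ_ice t = ρ_m u.
u = t ρ_ice/ρ_m = 2350 m × 0.905/3.22 = 660 m.

660 m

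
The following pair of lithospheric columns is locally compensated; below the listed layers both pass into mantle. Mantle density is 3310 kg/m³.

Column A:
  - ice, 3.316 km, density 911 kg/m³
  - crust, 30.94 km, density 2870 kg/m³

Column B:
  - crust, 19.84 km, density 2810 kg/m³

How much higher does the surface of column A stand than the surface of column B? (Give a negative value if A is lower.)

3.52 km

For any compensation level in the mantle, the mantle terms cancel and isostasy reduces to e = (Σt_A − Σt_B) − (Σ(ρt)_A − Σ(ρt)_B) / ρ_m.
Σt_A = 34.256 km; Σt_B = 19.84 km; Σ(ρt)_A = 91818.676; Σ(ρt)_B = 55750.4 (in km·kg/m³).
e = (34.256 − 19.84) − (91818.676 − 55750.4) / 3310 = 3.52 km.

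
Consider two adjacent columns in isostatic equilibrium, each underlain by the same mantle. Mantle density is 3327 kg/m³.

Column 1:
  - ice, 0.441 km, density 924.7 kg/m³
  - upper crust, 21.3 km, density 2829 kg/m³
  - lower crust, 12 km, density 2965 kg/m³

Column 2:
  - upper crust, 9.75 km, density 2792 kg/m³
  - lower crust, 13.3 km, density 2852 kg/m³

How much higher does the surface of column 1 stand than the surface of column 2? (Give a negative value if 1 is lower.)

1.35 km

For any compensation level in the mantle, the mantle terms cancel and isostasy reduces to e = (Σt_1 − Σt_2) − (Σ(ρt)_1 − Σ(ρt)_2) / ρ_m.
Σt_1 = 33.741 km; Σt_2 = 23.05 km; Σ(ρt)_1 = 96245.4927; Σ(ρt)_2 = 65153.6 (in km·kg/m³).
e = (33.741 − 23.05) − (96245.4927 − 65153.6) / 3327 = 1.35 km.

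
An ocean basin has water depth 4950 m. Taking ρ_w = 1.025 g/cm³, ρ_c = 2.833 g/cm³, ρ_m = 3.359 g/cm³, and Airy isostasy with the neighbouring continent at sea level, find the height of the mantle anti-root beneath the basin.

Balancing pressure at the compensation depth: replacing crust with seawater at the top is compensated by replacing crust with mantle at the base: d (ρ_c − ρ_w) = a (ρ_m − ρ_c).
a = d (ρ_c − ρ_w)/(ρ_m − ρ_c) = 4950 m × 1.808/0.526 = 17000 m.

17000 m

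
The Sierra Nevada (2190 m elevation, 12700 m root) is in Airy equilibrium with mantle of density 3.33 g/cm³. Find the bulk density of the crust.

2.84 g/cm³

ρ_c h = (ρ_m − ρ_c) r → ρ_c (h + r) = ρ_m r → ρ_c = ρ_m r / (h + r).
ρ_c = 3.33 × 12700 m / (2190 m + 12700 m) = 2.84 g/cm³.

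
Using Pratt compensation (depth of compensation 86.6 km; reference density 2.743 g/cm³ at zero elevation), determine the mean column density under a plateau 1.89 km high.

Pratt balance: ρ_ref D = ρ (D + h).
ρ = ρ_ref D/(D + h) = 2.743 × 86.6 km/(86.6 km + 1.89 km) = 2.68 g/cm³.

2.68 g/cm³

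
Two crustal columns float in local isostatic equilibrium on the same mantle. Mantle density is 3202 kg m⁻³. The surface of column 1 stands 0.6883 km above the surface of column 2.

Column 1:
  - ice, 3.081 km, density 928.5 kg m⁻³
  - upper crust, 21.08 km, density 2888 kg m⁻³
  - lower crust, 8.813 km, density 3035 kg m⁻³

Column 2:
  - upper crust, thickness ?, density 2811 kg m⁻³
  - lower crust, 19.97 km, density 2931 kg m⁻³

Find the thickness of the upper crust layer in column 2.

Take the compensation level at the base of the deeper column (depth z_c below the surface of column 1) and equate Σ ρ_i t_i down to z_c; mantle fills any gap and the z_c terms cancel.
Column 1: 3.081×928.5 + 21.08×2888 + 8.813×3035 + (z_c − 32.974)×3202
Column 2: 0.6883×0 + x×2811 + 19.97×2931 + (z_c − 0.6883 − 19.97 − x)×3202
The z_c×3202 term appears on both sides and cancels. Collect the known terms of each column as K = Σ(ρt)_known − 3202 × (depth of known layers): K_1 = 90487.2035 − 3202×32.974 = −15095.5445; K_2 = 58532.07 − 3202×(0.6883 + 19.97) = −7615.8066.
Balance: K_1 = K_2 − x×(3202 − 2811), so x = (K_2 − K_1)/(3202 − 2811) = 7479.74/391 = 19.1 km.

19.1 km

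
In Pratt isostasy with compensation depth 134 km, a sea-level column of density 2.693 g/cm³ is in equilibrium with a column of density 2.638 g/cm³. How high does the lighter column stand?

2.79 km

ρ_ref D = ρ (D + h) → h = D (ρ_ref − ρ)/ρ.
h = 134 km × (2.693 − 2.638)/2.638 = 2.79 km.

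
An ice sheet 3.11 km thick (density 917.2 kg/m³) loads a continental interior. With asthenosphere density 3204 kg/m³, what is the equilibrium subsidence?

0.89 km

Balancing pressure at the compensation depth: the ice load ρ_ice t is balanced by mantle displaced below, ρ_m s.
s = t ρ_ice / ρ_m = 3.11 km × 917.2/3204 = 0.89 km.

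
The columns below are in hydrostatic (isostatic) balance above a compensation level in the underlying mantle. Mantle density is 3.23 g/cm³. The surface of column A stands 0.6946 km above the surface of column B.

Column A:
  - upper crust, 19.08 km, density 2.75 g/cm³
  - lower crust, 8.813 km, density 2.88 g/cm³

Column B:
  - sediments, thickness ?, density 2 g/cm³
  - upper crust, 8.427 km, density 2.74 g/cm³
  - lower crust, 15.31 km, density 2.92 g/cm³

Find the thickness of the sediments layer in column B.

Take the compensation level at the base of the deeper column (depth z_c below the surface of column A) and equate Σ ρ_i t_i down to z_c; mantle fills any gap and the z_c terms cancel.
Column A: 19.08×2.75 + 8.813×2.88 + (z_c − 27.893)×3.23
Column B: 0.6946×0 + x×2 + 8.427×2.74 + 15.31×2.92 + (z_c − 0.6946 − 23.737 − x)×3.23
The z_c×3.23 term appears on both sides and cancels. Collect the known terms of each column as K = Σ(ρt)_known − 3.23 × (depth of known layers): K_A = 77.85144 − 3.23×27.893 = −12.24295; K_B = 67.79518 − 3.23×(0.6946 + 23.737) = −11.118888.
Balance: K_A = K_B − x×(3.23 − 2), so x = (K_B − K_A)/(3.23 − 2) = 1.12406/1.23 = 0.914 km.

0.914 km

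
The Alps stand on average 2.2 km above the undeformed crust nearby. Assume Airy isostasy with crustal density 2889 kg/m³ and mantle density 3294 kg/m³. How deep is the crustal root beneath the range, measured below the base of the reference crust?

15.7 km

Isostatic balance requires: the weight of the topography is balanced by the buoyancy of the root, ρ_c h = (ρ_m − ρ_c) r.
r = h · ρ_c / (ρ_m − ρ_c) = 2.2 km × 2889 / (3294 − 2889) = 15.7 km.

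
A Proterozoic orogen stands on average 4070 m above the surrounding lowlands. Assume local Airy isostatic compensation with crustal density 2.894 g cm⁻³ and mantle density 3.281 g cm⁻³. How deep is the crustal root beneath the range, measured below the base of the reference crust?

30400 m

Balancing pressure at the compensation depth: the weight of the topography is balanced by the buoyancy of the root, ρ_c h = (ρ_m − ρ_c) r.
r = h · ρ_c / (ρ_m − ρ_c) = 4070 m × 2.894 / (3.281 − 2.894) = 30400 m.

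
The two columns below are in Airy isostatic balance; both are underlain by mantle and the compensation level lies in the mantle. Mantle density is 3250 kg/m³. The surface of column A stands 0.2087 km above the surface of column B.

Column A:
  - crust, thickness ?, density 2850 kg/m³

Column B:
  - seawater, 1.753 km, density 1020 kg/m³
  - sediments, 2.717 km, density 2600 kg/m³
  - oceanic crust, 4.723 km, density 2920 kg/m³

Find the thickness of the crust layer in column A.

Take the compensation level at the base of the deeper column (depth z_c below the surface of column A) and equate Σ ρ_i t_i down to z_c; mantle fills any gap and the z_c terms cancel.
Column A: x×2850 + (z_c − 0 − x)×3250
Column B: 0.2087×0 + 1.753×1020 + 2.717×2600 + 4.723×2920 + (z_c − 0.2087 − 9.193)×3250
The z_c×3250 term appears on both sides and cancels. Collect the known terms of each column as K = Σ(ρt)_known − 3250 × (depth of known layers): K_A = 0 − 3250×0 = 0; K_B = 22643.42 − 3250×(0.2087 + 9.193) = −7912.105.
Balance: K_A − x×(3250 − 2850) = K_B, so x = (K_A − K_B)/(3250 − 2850) = 7912.11/400 = 19.8 km.

19.8 km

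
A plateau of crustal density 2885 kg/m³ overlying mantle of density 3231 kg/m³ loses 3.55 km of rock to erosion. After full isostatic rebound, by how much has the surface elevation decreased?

Rebound u = e ρ_c/ρ_m = 3.55 km × 2885/3231 = 3.17 km.
Net surface drop = e − u = 3.55 km − 3.17 km = e (ρ_m − ρ_c)/ρ_m = 0.38 km.

0.38 km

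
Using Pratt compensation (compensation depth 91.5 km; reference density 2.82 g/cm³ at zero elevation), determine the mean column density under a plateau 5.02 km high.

2.67 g/cm³

Pratt balance: ρ_ref D = ρ (D + h).
ρ = ρ_ref D/(D + h) = 2.82 × 91.5 km/(91.5 km + 5.02 km) = 2.67 g/cm³.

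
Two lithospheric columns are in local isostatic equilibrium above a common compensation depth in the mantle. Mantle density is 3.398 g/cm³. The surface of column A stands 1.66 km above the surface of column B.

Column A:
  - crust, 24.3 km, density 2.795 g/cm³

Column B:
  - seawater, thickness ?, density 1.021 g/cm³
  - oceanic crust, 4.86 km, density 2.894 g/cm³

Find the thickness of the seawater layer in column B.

2.76 km

Take the compensation level at the base of the deeper column (depth z_c below the surface of column A) and equate Σ ρ_i t_i down to z_c; mantle fills any gap and the z_c terms cancel.
Column A: 24.3×2.795 + (z_c − 24.3)×3.398
Column B: 1.66×0 + x×1.021 + 4.86×2.894 + (z_c − 1.66 − 4.86 − x)×3.398
The z_c×3.398 term appears on both sides and cancels. Collect the known terms of each column as K = Σ(ρt)_known − 3.398 × (depth of known layers): K_A = 67.9185 − 3.398×24.3 = −14.6529; K_B = 14.06484 − 3.398×(1.66 + 4.86) = −8.09012.
Balance: K_A = K_B − x×(3.398 − 1.021), so x = (K_B − K_A)/(3.398 − 1.021) = 6.56278/2.377 = 2.76 km.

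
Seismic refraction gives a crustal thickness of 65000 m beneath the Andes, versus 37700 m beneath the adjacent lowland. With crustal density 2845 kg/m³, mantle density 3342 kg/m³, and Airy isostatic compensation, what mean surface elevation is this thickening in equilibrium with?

Excess crust Δ = 65000 m − 37700 m = 27300 m, split between elevation h and root r with h + r = Δ.
Airy balance ρ_c h = (ρ_m − ρ_c) r gives r = h ρ_c/(ρ_m − ρ_c), so h (1 + ρ_c/(ρ_m − ρ_c)) = Δ, i.e. h = Δ (ρ_m − ρ_c)/ρ_m.
h = 27300 m × 497/3342 = 4060 m.

4060 m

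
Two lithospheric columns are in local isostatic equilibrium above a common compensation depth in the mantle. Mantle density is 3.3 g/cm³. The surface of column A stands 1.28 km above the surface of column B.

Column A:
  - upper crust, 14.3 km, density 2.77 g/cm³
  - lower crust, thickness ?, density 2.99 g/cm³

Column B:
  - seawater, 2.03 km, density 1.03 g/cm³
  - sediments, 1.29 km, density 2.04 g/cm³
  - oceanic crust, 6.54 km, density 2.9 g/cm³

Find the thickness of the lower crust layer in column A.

17.7 km

Take the compensation level at the base of the deeper column (depth z_c below the surface of column A) and equate Σ ρ_i t_i down to z_c; mantle fills any gap and the z_c terms cancel.
Column A: 14.3×2.77 + x×2.99 + (z_c − 14.3 − x)×3.3
Column B: 1.28×0 + 2.03×1.03 + 1.29×2.04 + 6.54×2.9 + (z_c − 1.28 − 9.86)×3.3
The z_c×3.3 term appears on both sides and cancels. Collect the known terms of each column as K = Σ(ρt)_known − 3.3 × (depth of known layers): K_A = 39.611 − 3.3×14.3 = −7.579; K_B = 23.6885 − 3.3×(1.28 + 9.86) = −13.0735.
Balance: K_A − x×(3.3 − 2.99) = K_B, so x = (K_A − K_B)/(3.3 − 2.99) = 5.4945/0.31 = 17.7 km.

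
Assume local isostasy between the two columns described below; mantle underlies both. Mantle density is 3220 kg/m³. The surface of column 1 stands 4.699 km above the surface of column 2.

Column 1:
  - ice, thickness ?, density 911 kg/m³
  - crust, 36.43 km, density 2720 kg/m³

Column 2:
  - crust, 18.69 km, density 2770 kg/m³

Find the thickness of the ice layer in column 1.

Take the compensation level at the base of the deeper column (depth z_c below the surface of column 1) and equate Σ ρ_i t_i down to z_c; mantle fills any gap and the z_c terms cancel.
Column 1: x×911 + 36.43×2720 + (z_c − 36.43 − x)×3220
Column 2: 4.699×0 + 18.69×2770 + (z_c − 4.699 − 18.69)×3220
The z_c×3220 term appears on both sides and cancels. Collect the known terms of each column as K = Σ(ρt)_known − 3220 × (depth of known layers): K_1 = 99089.6 − 3220×36.43 = −18215; K_2 = 51771.3 − 3220×(4.699 + 18.69) = −23541.28.
Balance: K_1 − x×(3220 − 911) = K_2, so x = (K_1 − K_2)/(3220 − 911) = 5326.28/2309 = 2.31 km.

2.31 km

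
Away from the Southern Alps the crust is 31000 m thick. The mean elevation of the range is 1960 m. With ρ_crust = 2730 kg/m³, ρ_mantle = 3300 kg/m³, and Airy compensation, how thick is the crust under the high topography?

42300 m

Root depth r = h ρ_c / (ρ_m − ρ_c) = 1960 m × 2730 / 570 = 9387 m.
Total thickness = T + h + r = 31000 m + 1960 m + 9387 m = 42300 m.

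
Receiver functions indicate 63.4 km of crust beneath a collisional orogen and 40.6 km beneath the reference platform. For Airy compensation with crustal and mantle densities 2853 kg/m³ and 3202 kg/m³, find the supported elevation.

Excess crust Δ = 63.4 km − 40.6 km = 22.8 km, split between elevation h and root r with h + r = Δ.
Airy balance ρ_c h = (ρ_m − ρ_c) r gives r = h ρ_c/(ρ_m − ρ_c), so h (1 + ρ_c/(ρ_m − ρ_c)) = Δ, i.e. h = Δ (ρ_m − ρ_c)/ρ_m.
h = 22.8 km × 349/3202 = 2.49 km.

2.49 km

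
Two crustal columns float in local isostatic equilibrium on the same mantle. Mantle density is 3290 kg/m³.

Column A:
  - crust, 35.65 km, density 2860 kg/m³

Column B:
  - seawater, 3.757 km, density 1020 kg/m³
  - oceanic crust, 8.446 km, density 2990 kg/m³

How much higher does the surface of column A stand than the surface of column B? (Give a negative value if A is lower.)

For any compensation level in the mantle, the mantle terms cancel and isostasy reduces to e = (Σt_A − Σt_B) − (Σ(ρt)_A − Σ(ρt)_B) / ρ_m.
Σt_A = 35.65 km; Σt_B = 12.203 km; Σ(ρt)_A = 101959; Σ(ρt)_B = 29085.68 (in km·kg/m³).
e = (35.65 − 12.203) − (101959 − 29085.68) / 3290 = 1.3 km.

1.3 km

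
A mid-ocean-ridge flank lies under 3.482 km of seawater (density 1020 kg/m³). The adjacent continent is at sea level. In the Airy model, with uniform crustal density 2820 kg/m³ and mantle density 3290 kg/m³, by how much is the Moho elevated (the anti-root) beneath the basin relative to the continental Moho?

13.3 km

Equating mass per unit area of the two columns: replacing crust with seawater at the top is compensated by replacing crust with mantle at the base: d (ρ_c − ρ_w) = a (ρ_m − ρ_c).
a = d (ρ_c − ρ_w)/(ρ_m − ρ_c) = 3.482 km × 1800/470 = 13.3 km.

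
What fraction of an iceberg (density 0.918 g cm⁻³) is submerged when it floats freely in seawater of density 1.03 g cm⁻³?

89.1%

Submerged fraction = ρ_obj/ρ_fluid = 0.918/1.03 = 89.1%.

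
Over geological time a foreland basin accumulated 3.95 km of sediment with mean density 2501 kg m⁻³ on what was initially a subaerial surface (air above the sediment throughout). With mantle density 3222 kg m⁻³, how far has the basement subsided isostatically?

3.07 km

Subaerial load: s = t ρ_sed / ρ_m = 3.95 km × 2501/3222 = 3.07 km.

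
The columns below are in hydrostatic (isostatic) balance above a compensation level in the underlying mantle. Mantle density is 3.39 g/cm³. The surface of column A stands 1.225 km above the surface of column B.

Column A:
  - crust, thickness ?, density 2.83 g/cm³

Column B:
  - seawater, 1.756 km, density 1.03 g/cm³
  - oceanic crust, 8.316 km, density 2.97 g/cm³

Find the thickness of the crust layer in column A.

21.1 km

Take the compensation level at the base of the deeper column (depth z_c below the surface of column A) and equate Σ ρ_i t_i down to z_c; mantle fills any gap and the z_c terms cancel.
Column A: x×2.83 + (z_c − 0 − x)×3.39
Column B: 1.225×0 + 1.756×1.03 + 8.316×2.97 + (z_c − 1.225 − 10.072)×3.39
The z_c×3.39 term appears on both sides and cancels. Collect the known terms of each column as K = Σ(ρt)_known − 3.39 × (depth of known layers): K_A = 0 − 3.39×0 = 0; K_B = 26.5072 − 3.39×(1.225 + 10.072) = −11.78963.
Balance: K_A − x×(3.39 − 2.83) = K_B, so x = (K_A − K_B)/(3.39 − 2.83) = 11.7896/0.56 = 21.1 km.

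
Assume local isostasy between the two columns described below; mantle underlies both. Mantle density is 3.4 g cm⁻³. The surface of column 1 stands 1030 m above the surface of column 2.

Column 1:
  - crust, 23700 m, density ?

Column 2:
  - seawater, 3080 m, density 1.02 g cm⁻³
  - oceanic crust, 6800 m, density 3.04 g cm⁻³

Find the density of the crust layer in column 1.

2.84 g cm⁻³

Take the compensation level at the base of the deeper column (depth z_c below the surface of column 1) and equate Σ ρ_i t_i down to z_c; mantle fills any gap and the z_c terms cancel.
Column 1: 23700×ρ + (z_c − 23700)×3.4
Column 2: 1030×0 + 3080×1.02 + 6800×3.04 + (z_c − 1030 − 9880)×3.4
The z_c×3.4 term appears on both sides and cancels. Collect the known terms of each column as K = Σ(ρt)_known − 3.4 × (depth of known layers): K_1 = 0 − 3.4×23700 = −80580; K_2 = 23813.6 − 3.4×(1030 + 9880) = −13280.4.
Balance: K_1 + 23700×ρ = K_2, so ρ = (K_2 − K_1)/23700 = 67299.6/23700 = 2.84 g cm⁻³.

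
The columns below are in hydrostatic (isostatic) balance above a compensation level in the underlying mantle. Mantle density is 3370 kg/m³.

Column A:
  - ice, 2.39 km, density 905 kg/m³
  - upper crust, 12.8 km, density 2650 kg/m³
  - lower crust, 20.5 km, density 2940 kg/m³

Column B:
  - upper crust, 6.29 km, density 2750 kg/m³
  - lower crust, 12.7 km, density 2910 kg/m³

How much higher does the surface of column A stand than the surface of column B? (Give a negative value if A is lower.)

4.21 km

For any compensation level in the mantle, the mantle terms cancel and isostasy reduces to e = (Σt_A − Σt_B) − (Σ(ρt)_A − Σ(ρt)_B) / ρ_m.
Σt_A = 35.69 km; Σt_B = 18.99 km; Σ(ρt)_A = 96352.95; Σ(ρt)_B = 54254.5 (in km·kg/m³).
e = (35.69 − 18.99) − (96352.95 − 54254.5) / 3370 = 4.21 km.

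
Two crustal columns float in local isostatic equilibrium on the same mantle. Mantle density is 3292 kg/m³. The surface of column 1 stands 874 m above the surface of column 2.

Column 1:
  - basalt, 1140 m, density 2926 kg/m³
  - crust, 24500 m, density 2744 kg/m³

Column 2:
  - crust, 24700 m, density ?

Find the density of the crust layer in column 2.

2850 kg/m³

Take the compensation level at the base of the deeper column (depth z_c below the surface of column 1) and equate Σ ρ_i t_i down to z_c; mantle fills any gap and the z_c terms cancel.
Column 1: 1140×2926 + 24500×2744 + (z_c − 25640)×3292
Column 2: 874×0 + 24700×ρ + (z_c − 874 − 24700)×3292
The z_c×3292 term appears on both sides and cancels. Collect the known terms of each column as K = Σ(ρt)_known − 3292 × (depth of known layers): K_1 = 70563640 − 3292×25640 = −13843240; K_2 = 0 − 3292×(874 + 24700) = −84189608.
Balance: K_1 = K_2 + 24700×ρ, so ρ = (K_1 − K_2)/24700 = 70346400/24700 = 2850 kg/m³.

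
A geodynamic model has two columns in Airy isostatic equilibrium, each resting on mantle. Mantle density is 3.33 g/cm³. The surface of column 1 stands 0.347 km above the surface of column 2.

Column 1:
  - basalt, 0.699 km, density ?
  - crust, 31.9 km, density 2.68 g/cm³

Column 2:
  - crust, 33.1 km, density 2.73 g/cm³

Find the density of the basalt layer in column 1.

Take the compensation level at the base of the deeper column (depth z_c below the surface of column 1) and equate Σ ρ_i t_i down to z_c; mantle fills any gap and the z_c terms cancel.
Column 1: 0.699×ρ + 31.9×2.68 + (z_c − 32.599)×3.33
Column 2: 0.347×0 + 33.1×2.73 + (z_c − 0.347 − 33.1)×3.33
The z_c×3.33 term appears on both sides and cancels. Collect the known terms of each column as K = Σ(ρt)_known − 3.33 × (depth of known layers): K_1 = 85.492 − 3.33×32.599 = −23.06267; K_2 = 90.363 − 3.33×(0.347 + 33.1) = −21.01551.
Balance: K_1 + 0.699×ρ = K_2, so ρ = (K_2 − K_1)/0.699 = 2.04716/0.699 = 2.93 g/cm³.

2.93 g/cm³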